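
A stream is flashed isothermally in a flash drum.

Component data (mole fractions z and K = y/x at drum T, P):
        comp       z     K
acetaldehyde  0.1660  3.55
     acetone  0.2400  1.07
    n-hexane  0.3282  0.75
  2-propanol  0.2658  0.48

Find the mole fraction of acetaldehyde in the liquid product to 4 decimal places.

Newton–Raphson from V/F = 0.59:
  V/F = 0.5900: g = -0.11049, g' = -0.3510 → V/F = 0.2752
  V/F = 0.2752: g = 0.01582, g' = -0.4954 → V/F = 0.3071
  V/F = 0.3071: g = 0.00048, g' = -0.4665 → V/F = 0.3081
Converged at V/F = 0.3081.
Compositions from xᵢ = zᵢ/(1+V/F(Kᵢ−1)), yᵢ = Kᵢxᵢ:
  acetaldehyde: x = 0.0930, y = 0.3300
  acetone: x = 0.2349, y = 0.2514
  n-hexane: x = 0.3556, y = 0.2667
  2-propanol: x = 0.3165, y = 0.1519

x_acetaldehyde = 0.0930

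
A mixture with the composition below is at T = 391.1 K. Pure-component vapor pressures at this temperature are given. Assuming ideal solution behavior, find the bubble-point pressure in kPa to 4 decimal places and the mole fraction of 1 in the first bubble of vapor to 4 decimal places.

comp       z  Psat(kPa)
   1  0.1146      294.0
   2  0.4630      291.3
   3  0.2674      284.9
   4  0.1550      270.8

At the bubble point ψ → 0, so ΣzᵢKᵢ = 1 with Kᵢ = Pᵢˢᵃᵗ/P ⇒ P = ΣzᵢPᵢˢᵃᵗ.
P = 0.1146·294.0 + 0.4630·291.3 + 0.2674·284.9 + 0.1550·270.8 = 286.7206 kPa
yᵢ = zᵢPᵢˢᵃᵗ/P ⇒ y_1 = 0.1146·294.0/286.7206 = 0.1175

Pbub = 286.7206 kPa, y_1 = 0.1175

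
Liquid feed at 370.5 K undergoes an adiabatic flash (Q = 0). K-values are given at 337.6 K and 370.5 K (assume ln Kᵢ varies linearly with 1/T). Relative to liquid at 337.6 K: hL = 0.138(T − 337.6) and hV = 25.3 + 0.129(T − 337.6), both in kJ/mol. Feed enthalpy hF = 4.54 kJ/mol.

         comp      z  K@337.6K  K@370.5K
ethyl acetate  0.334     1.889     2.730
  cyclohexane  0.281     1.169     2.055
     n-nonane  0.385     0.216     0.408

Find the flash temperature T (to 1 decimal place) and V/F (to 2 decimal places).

Adiabatic flash: solve Rachford–Rice at each trial T, then check hF = ψ·hV(T) + (1−ψ)·hL(T).
  T = 337.6 K: K = (1.889, 1.169, 0.216), RR gives ψ = 0.084, H_out = 2.125 kJ/mol
  T = 370.5 K: K = (2.730, 2.055, 0.408), RR gives ψ = 0.760, H_out = 23.537 kJ/mol
  T = 354.1 K: K = (2.292, 1.572, 0.302), RR gives ψ = 0.462, H_out = 13.907 kJ/mol
  T = 345.9 K: K = (2.087, 1.362, 0.257), RR gives ψ = 0.295, H_out = 8.585 kJ/mol
  T = 341.8 K: K = (1.988, 1.264, 0.236), RR gives ψ = 0.198, H_out = 5.572 kJ/mol
  T = 339.7 K: K = (1.938, 1.216, 0.226), RR gives ψ = 0.143, H_out = 3.900 kJ/mol
Linear interpolation between T = 339.7 (H_out = 3.900) and T = 341.8 (H_out = 5.572) on hF = 4.54 gives T ≈ 340.5 K, at which ψ = 0.16.

T = 340.5 K, V/F = 0.16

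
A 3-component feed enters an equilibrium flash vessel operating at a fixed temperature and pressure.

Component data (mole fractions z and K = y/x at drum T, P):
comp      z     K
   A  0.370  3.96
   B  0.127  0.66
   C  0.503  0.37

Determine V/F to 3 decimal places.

V/F = 0.427

Iterate (Newton) starting at V/F = 0.5:
  V/F = 0.500: g = -0.0730, g' = -0.974 → V/F = 0.425
  V/F = 0.425: g = 0.0018, g' = -1.028 → V/F = 0.427
Converged at V/F = 0.427.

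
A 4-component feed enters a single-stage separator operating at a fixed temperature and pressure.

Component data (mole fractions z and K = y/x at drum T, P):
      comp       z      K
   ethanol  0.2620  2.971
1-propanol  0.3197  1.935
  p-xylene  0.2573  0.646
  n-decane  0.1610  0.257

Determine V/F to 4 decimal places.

Material balance + equilibrium reduce to Σ zᵢ(Kᵢ−1)/(1+V/F(Kᵢ−1)) = 0.
Feasibility: ΣzᵢKᵢ = 1.6046, Σzᵢ/Kᵢ = 1.2782 — both > 1, two phases present.
Iterate (Newton) starting at V/F = 0.5:
  V/F = 0.5000: g = 0.16278, g' = -0.6606 → V/F = 0.7464
  V/F = 0.7464: g = -0.00734, g' = -0.7712 → V/F = 0.7369
  V/F = 0.7369: g = -0.00005, g' = -0.7603 → V/F = 0.7368
Converged at V/F = 0.7368.

V/F = 0.7368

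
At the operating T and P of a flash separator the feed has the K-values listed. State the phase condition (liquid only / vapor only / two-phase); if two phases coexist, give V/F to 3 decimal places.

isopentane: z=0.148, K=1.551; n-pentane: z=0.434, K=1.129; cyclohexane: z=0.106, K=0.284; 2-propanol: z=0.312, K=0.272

ΣzᵢKᵢ = 0.835; Σzᵢ/Kᵢ = 2.000.
Since ΣzᵢKᵢ < 1 the mixture is below its bubble point — single liquid phase.

liquid only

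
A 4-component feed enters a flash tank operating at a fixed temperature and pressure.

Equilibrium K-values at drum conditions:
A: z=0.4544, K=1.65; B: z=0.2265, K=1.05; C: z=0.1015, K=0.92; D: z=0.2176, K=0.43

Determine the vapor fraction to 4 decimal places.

ψ = 0.6964

Rachford–Rice: g(ψ) = Σ zᵢ(Kᵢ−1)/(1+ψ(Kᵢ−1)) = 0.
g(0) = ΣzᵢKᵢ − 1 = 0.1745 and g(1) = 1 − Σzᵢ/Kᵢ = -0.1075, so a root lies in (0, 1).
Newton iteration, ψ⁰ = 0.53:
  ψ = 0.5300: g = 0.04451, g' = -0.2526 → ψ = 0.7062
  ψ = 0.7062: g = -0.00283, g' = -0.2895 → ψ = 0.6964
Converged at ψ = 0.6964.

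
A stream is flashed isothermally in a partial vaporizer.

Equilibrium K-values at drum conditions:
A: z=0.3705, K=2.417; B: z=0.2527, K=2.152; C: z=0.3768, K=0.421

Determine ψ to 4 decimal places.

ψ = 0.7871

Newton iteration, ψ⁰ = 0.5:
  ψ = 0.5000: g = 0.18494, g' = -0.6401 → ψ = 0.7889
  ψ = 0.7889: g = -0.00123, g' = -0.6860 → ψ = 0.7871
Converged at ψ = 0.7871.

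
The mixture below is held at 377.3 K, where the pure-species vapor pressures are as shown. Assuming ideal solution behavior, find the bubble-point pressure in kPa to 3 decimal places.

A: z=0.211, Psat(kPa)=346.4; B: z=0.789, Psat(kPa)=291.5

At the bubble point ψ → 0, so ΣzᵢKᵢ = 1 with Kᵢ = Pᵢˢᵃᵗ/P ⇒ P = ΣzᵢPᵢˢᵃᵗ.
P = 0.211·346.4 + 0.789·291.5 = 303.084 kPa

Pbub = 303.084 kPa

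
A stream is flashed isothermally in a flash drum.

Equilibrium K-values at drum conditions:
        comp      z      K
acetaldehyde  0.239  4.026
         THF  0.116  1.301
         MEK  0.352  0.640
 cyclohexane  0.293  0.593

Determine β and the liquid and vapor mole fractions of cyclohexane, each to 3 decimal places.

β = 0.528, x_cyclohexane = 0.373, y_cyclohexane = 0.221

Rachford–Rice: g(β) = Σ zᵢ(Kᵢ−1)/(1+β(Kᵢ−1)) = 0.
Feasibility: ΣzᵢKᵢ = 1.512, Σzᵢ/Kᵢ = 1.193 — both > 1, two phases present.
Newton iteration, β⁰ = 0.5:
  β = 0.500: g = 0.0139, g' = -0.499 → β = 0.528
Converged at β = 0.528.
Compositions from xᵢ = zᵢ/(1+β(Kᵢ−1)), yᵢ = Kᵢxᵢ:
  acetaldehyde: x = 0.092, y = 0.370
  THF: x = 0.100, y = 0.130
  MEK: x = 0.435, y = 0.278
  cyclohexane: x = 0.373, y = 0.221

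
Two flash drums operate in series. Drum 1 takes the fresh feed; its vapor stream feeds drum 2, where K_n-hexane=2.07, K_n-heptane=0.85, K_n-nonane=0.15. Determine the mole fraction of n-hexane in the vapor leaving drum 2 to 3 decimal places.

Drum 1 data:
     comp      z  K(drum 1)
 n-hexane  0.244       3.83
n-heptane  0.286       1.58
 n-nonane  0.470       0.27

Drum 1:
Rachford–Rice: g(ψ₁) = Σ zᵢ(Kᵢ−1)/(1+ψ₁(Kᵢ−1)) = 0.
g(0) = ΣzᵢKᵢ − 1 = 0.513 and g(1) = 1 − Σzᵢ/Kᵢ = -0.985, so a root lies in (0, 1).
Newton iteration, ψ₁⁰ = 0.5:
  ψ₁ = 0.500: g = -0.1258, g' = -1.014 → ψ₁ = 0.376
  ψ₁ = 0.376: g = -0.0021, g' = -0.999 → ψ₁ = 0.374
Converged at ψ₁ = 0.374.
Drum-1 compositions:
  n-hexane: x = 0.119, y = 0.454
  n-heptane: x = 0.235, y = 0.371
  n-nonane: x = 0.646, y = 0.175
Drum-2 feed = drum-1 vapor: z₂ = (0.4541, 0.3714, 0.1745).
Drum 2:
Rachford–Rice: g(ψ₂) = Σ zᵢ(Kᵢ−1)/(1+ψ₂(Kᵢ−1)) = 0.
g(0) = ΣzᵢKᵢ − 1 = 0.282 and g(1) = 1 − Σzᵢ/Kᵢ = -0.820, so a root lies in (0, 1).
Iterate (Newton) starting at ψ₂ = 0.39:
  ψ₂ = 0.390: g = 0.0618, g' = -0.550 → ψ₂ = 0.502
  ψ₂ = 0.502: g = -0.0030, g' = -0.614 → ψ₂ = 0.497
Converged at ψ₂ = 0.497.
  n-hexane: x = 0.296, y = 0.614
  n-heptane: x = 0.401, y = 0.341
  n-nonane: x = 0.302, y = 0.045

y_n-hexane (drum 2) = 0.614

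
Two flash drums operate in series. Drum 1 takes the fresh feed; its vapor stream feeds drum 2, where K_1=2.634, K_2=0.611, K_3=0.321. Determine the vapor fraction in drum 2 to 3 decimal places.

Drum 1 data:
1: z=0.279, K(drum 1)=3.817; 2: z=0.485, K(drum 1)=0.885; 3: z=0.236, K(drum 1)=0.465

Drum 1:
Rachford–Rice: g(ψ₁) = Σ zᵢ(Kᵢ−1)/(1+ψ₁(Kᵢ−1)) = 0.
g(0) = ΣzᵢKᵢ − 1 = 0.604 and g(1) = 1 − Σzᵢ/Kᵢ = -0.129, so a root lies in (0, 1).
Iterate (Newton) starting at ψ₁ = 0.33:
  ψ₁ = 0.330: g = 0.1960, g' = -0.701 → ψ₁ = 0.610
  ψ₁ = 0.610: g = 0.0419, g' = -0.456 → ψ₁ = 0.701
  ψ₁ = 0.701: g = 0.0013, g' = -0.431 → ψ₁ = 0.705
Converged at ψ₁ = 0.705.
Drum-1 compositions:
  1: x = 0.093, y = 0.357
  2: x = 0.528, y = 0.467
  3: x = 0.379, y = 0.176
Drum-2 feed = drum-1 vapor: z₂ = (0.3568, 0.4671, 0.1761).
Drum 2:
Iterate (Newton) starting at ψ₂ = 0.5:
  ψ₂ = 0.500: g = -0.0857, g' = -0.584 → ψ₂ = 0.353
  ψ₂ = 0.353: g = 0.0018, g' = -0.619 → ψ₂ = 0.356
Converged at ψ₂ = 0.356.
  1: x = 0.226, y = 0.594
  2: x = 0.542, y = 0.331
  3: x = 0.232, y = 0.075

V/F (drum 2) = 0.356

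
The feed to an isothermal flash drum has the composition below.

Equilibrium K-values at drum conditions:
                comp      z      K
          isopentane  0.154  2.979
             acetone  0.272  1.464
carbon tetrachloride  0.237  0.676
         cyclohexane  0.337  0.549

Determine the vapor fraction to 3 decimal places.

Material balance + equilibrium reduce to Σ zᵢ(Kᵢ−1)/(1+ψ(Kᵢ−1)) = 0.
g(0) = ΣzᵢKᵢ − 1 = 0.202 and g(1) = 1 − Σzᵢ/Kᵢ = -0.202, so a root lies in (0, 1).
Newton iteration, ψ⁰ = 0.68:
  ψ = 0.680: g = -0.0918, g' = -0.327 → ψ = 0.399
  ψ = 0.399: g = 0.0032, g' = -0.365 → ψ = 0.408
Converged at ψ = 0.408.

ψ = 0.408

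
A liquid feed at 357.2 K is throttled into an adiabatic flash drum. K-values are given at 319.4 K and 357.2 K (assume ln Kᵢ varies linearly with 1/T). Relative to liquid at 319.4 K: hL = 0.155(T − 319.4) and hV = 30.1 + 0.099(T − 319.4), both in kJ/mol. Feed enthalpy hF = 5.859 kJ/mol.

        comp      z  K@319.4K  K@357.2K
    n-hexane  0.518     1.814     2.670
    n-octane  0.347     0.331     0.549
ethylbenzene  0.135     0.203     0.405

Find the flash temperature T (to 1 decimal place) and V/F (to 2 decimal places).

Adiabatic flash: solve Rachford–Rice at each trial T, then check hF = ψ·hV(T) + (1−ψ)·hL(T).
  T = 319.4 K: K = (1.814, 0.331, 0.203), RR gives ψ = 0.142, H_out = 4.281 kJ/mol
  T = 357.2 K: K = (2.670, 0.549, 0.405), RR gives ψ = 0.754, H_out = 26.963 kJ/mol
  T = 338.3 K: K = (2.225, 0.432, 0.292), RR gives ψ = 0.456, H_out = 16.183 kJ/mol
  T = 328.9 K: K = (2.016, 0.380, 0.245), RR gives ψ = 0.311, H_out = 10.676 kJ/mol
  T = 324.1 K: K = (1.913, 0.355, 0.223), RR gives ψ = 0.230, H_out = 7.598 kJ/mol
  T = 321.8 K: K = (1.864, 0.343, 0.213), RR gives ψ = 0.188, H_out = 6.020 kJ/mol
Linear interpolation between T = 319.4 (H_out = 4.281) and T = 321.8 (H_out = 6.020) on hF = 5.859 gives T ≈ 321.6 K, at which ψ = 0.18.

T = 321.6 K, V/F = 0.18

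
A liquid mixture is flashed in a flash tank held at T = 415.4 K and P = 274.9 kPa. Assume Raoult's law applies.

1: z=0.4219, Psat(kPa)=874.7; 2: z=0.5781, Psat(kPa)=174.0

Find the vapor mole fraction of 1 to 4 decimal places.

Raoult's law: Kᵢ = Pᵢˢᵃᵗ/P = Pᵢˢᵃᵗ/274.9.
  K_1 = 874.7/274.9 = 3.181884, K_2 = 174.0/274.9 = 0.632957
Iterate (Newton) starting at ψ = 0.51:
  ψ = 0.5100: g = 0.17465, g' = -0.5678 → ψ = 0.8176
  ψ = 0.8176: g = 0.02751, g' = -0.4182 → ψ = 0.8834
  ψ = 0.8834: g = 0.00046, g' = -0.4049 → ψ = 0.8845
Converged at ψ = 0.8845.
Compositions from xᵢ = zᵢ/(1+ψ(Kᵢ−1)), yᵢ = Kᵢxᵢ:
  1: x = 0.1440, y = 0.4582
  2: x = 0.8560, y = 0.5418

y_1 = 0.4582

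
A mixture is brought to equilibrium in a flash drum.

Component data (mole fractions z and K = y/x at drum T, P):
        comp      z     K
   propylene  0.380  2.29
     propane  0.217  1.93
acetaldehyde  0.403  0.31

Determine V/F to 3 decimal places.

Material balance + equilibrium reduce to Σ zᵢ(Kᵢ−1)/(1+V/F(Kᵢ−1)) = 0.
Check two-phase: ΣzᵢKᵢ = 1.414 > 1 and Σzᵢ/Kᵢ = 1.578 > 1, so g(0) = 0.414 > 0 and g(1) = -0.578 < 0.
Newton iteration, V/F⁰ = 0.5:
  V/F = 0.500: g = 0.0112, g' = -0.768 → V/F = 0.515
Converged at V/F = 0.515.

V/F = 0.515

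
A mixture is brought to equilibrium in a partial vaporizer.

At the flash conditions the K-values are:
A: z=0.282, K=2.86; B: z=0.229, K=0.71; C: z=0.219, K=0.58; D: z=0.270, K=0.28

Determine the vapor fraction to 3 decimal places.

ψ = 0.180

Iterate (Newton) starting at ψ = 0.5:
  ψ = 0.500: g = -0.2261, g' = -0.692 → ψ = 0.173
  ψ = 0.173: g = 0.0055, g' = -0.807 → ψ = 0.180
Converged at ψ = 0.180.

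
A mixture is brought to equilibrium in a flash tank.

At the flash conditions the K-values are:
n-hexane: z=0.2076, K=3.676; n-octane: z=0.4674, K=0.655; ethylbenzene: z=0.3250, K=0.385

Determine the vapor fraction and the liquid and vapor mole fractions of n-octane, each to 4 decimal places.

Rachford–Rice: g(ψ) = Σ zᵢ(Kᵢ−1)/(1+ψ(Kᵢ−1)) = 0.
Check two-phase: ΣzᵢKᵢ = 1.1944 > 1 and Σzᵢ/Kᵢ = 1.6142 > 1, so g(0) = 0.1944 > 0 and g(1) = -0.6142 < 0.
Newton iteration, ψ⁰ = 0.49:
  ψ = 0.4900: g = -0.23978, g' = -0.6107 → ψ = 0.0974
  ψ = 0.0974: g = 0.06125, g' = -1.1342 → ψ = 0.1514
  ψ = 0.1514: g = 0.00486, g' = -0.9644 → ψ = 0.1564
Converged at ψ = 0.1564.
Compositions from xᵢ = zᵢ/(1+ψ(Kᵢ−1)), yᵢ = Kᵢxᵢ:
  n-hexane: x = 0.1463, y = 0.5379
  n-octane: x = 0.4941, y = 0.3236
  ethylbenzene: x = 0.3596, y = 0.1384

ψ = 0.1564, x_n-octane = 0.4941, y_n-octane = 0.3236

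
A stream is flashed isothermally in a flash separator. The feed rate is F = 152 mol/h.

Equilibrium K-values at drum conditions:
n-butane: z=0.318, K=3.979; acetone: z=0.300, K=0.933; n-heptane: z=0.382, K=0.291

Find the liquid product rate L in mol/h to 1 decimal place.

L = 85.8 mol/h

Let ψ = V/F and solve Σ zᵢ(Kᵢ−1)/(1+ψ(Kᵢ−1)) = 0.
Feasibility: ΣzᵢKᵢ = 1.656, Σzᵢ/Kᵢ = 1.714 — both > 1, two phases present.
Iterate (Newton) starting at ψ = 0.5:
  ψ = 0.500: g = -0.0598, g' = -0.918 → ψ = 0.435
Converged at ψ = 0.435.
Then V = ψ·F = 0.4353·152 = 66.2 mol/h and L = F − V = 85.8 mol/h.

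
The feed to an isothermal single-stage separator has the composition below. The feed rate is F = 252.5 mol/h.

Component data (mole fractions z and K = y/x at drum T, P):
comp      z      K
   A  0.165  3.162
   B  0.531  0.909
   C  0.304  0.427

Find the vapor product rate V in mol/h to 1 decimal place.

V = 52.0 mol/h

Rachford–Rice: g(ψ) = Σ zᵢ(Kᵢ−1)/(1+ψ(Kᵢ−1)) = 0.
g(0) = ΣzᵢKᵢ − 1 = 0.134 and g(1) = 1 − Σzᵢ/Kᵢ = -0.348, so a root lies in (0, 1).
Newton–Raphson from ψ = 0.5:
  ψ = 0.500: g = -0.1233, g' = -0.379 → ψ = 0.175
  ψ = 0.175: g = 0.0163, g' = -0.534 → ψ = 0.205
  ψ = 0.205: g = 0.0005, g' = -0.503 → ψ = 0.206
Converged at ψ = 0.206.
Then V = ψ·F = 0.2061·252.5 = 52.0 mol/h and L = F − V = 200.5 mol/h.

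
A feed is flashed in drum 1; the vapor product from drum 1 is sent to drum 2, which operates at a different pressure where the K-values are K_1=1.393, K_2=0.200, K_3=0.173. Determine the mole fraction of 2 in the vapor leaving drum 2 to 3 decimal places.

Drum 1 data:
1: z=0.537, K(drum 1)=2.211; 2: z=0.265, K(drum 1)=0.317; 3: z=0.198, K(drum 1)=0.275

Drum 1:
Let ψ₁ = V/F and solve Σ zᵢ(Kᵢ−1)/(1+ψ₁(Kᵢ−1)) = 0.
Check two-phase: ΣzᵢKᵢ = 1.326 > 1 and Σzᵢ/Kᵢ = 1.799 > 1, so g(0) = 0.326 > 0 and g(1) = -0.799 < 0.
Iterate (Newton) starting at ψ₁ = 0.44:
  ψ₁ = 0.440: g = -0.0453, g' = -0.812 → ψ₁ = 0.384
Converged at ψ₁ = 0.384.
Drum-1 compositions:
  1: x = 0.367, y = 0.811
  2: x = 0.359, y = 0.114
  3: x = 0.274, y = 0.075
Drum-2 feed = drum-1 vapor: z₂ = (0.8108, 0.1138, 0.0754).
Drum 2:
Rachford–Rice: g(ψ₂) = Σ zᵢ(Kᵢ−1)/(1+ψ₂(Kᵢ−1)) = 0.
Feasibility: ΣzᵢKᵢ = 1.165, Σzᵢ/Kᵢ = 1.587 — both > 1, two phases present.
Newton iteration, ψ₂⁰ = 0.43:
  ψ₂ = 0.430: g = 0.0370, g' = -0.385 → ψ₂ = 0.526
  ψ₂ = 0.526: g = -0.0036, g' = -0.465 → ψ₂ = 0.518
Converged at ψ₂ = 0.518.
  1: x = 0.674, y = 0.938
  2: x = 0.194, y = 0.039
  3: x = 0.132, y = 0.023

y_2 (drum 2) = 0.039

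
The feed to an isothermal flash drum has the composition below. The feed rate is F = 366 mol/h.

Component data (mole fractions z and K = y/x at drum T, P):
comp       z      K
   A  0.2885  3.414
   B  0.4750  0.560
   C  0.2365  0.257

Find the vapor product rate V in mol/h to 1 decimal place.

V = 85.4 mol/h

Newton–Raphson from ψ = 0.5:
  ψ = 0.5000: g = -0.23198, g' = -0.8268 → ψ = 0.2194
  ψ = 0.2194: g = 0.01398, g' = -1.0175 → ψ = 0.2332
  ψ = 0.2332: g = 0.00017, g' = -0.9935 → ψ = 0.2334
Converged at ψ = 0.2334.
Then V = ψ·F = 0.2334·366 = 85.4 mol/h and L = F − V = 280.6 mol/h.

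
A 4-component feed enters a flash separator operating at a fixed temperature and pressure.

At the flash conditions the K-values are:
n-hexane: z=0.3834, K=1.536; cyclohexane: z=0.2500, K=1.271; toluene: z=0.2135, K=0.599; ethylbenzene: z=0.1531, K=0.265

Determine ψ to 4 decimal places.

Iterate (Newton) starting at ψ = 0.3:
  ψ = 0.3000: g = -0.00199, g' = -0.2779 → ψ = 0.2928
Converged at ψ = 0.2928.

ψ = 0.2928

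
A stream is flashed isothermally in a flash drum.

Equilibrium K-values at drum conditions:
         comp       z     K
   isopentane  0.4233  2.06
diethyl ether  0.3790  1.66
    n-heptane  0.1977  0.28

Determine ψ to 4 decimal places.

ψ = 0.8820

Let ψ = V/F and solve Σ zᵢ(Kᵢ−1)/(1+ψ(Kᵢ−1)) = 0.
Check two-phase: ΣzᵢKᵢ = 1.5565 > 1 and Σzᵢ/Kᵢ = 1.1399 > 1, so g(0) = 0.5565 > 0 and g(1) = -0.1399 < 0.
Iterate (Newton) starting at ψ = 0.37:
  ψ = 0.3700: g = 0.32930, g' = -0.5425 → ψ = 0.9770
  ψ = 0.9770: g = -0.10754, g' = -1.3414 → ψ = 0.8969
  ψ = 0.8969: g = -0.01466, g' = -1.0068 → ψ = 0.8823
  ψ = 0.8823: g = -0.00032, g' = -0.9633 → ψ = 0.8820
Converged at ψ = 0.8820.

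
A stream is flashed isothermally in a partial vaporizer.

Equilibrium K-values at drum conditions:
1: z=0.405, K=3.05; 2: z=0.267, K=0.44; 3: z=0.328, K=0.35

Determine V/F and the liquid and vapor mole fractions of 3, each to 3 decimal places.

Rachford–Rice: g(V/F) = Σ zᵢ(Kᵢ−1)/(1+V/F(Kᵢ−1)) = 0.
g(0) = ΣzᵢKᵢ − 1 = 0.468 and g(1) = 1 − Σzᵢ/Kᵢ = -0.677, so a root lies in (0, 1).
Newton iteration, V/F⁰ = 0.5:
  V/F = 0.500: g = -0.1135, g' = -0.881 → V/F = 0.371
  V/F = 0.371: g = 0.0018, g' = -0.923 → V/F = 0.373
Converged at V/F = 0.373.
Compositions from xᵢ = zᵢ/(1+V/F(Kᵢ−1)), yᵢ = Kᵢxᵢ:
  1: x = 0.229, y = 0.700
  2: x = 0.338, y = 0.149
  3: x = 0.433, y = 0.152

V/F = 0.373, x_3 = 0.433, y_3 = 0.152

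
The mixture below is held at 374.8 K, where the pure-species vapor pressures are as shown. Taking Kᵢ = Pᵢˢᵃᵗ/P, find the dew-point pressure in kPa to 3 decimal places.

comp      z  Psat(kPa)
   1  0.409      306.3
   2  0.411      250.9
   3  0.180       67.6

Pdew = 177.427 kPa

At the dew point ψ → 1, so Σzᵢ/Kᵢ = 1 with Kᵢ = Pᵢˢᵃᵗ/P ⇒ 1/P = Σzᵢ/Pᵢˢᵃᵗ.
1/P = 0.409/306.3 + 0.411/250.9 + 0.180/67.6 = 0.005636 ⇒ P = 177.427 kPa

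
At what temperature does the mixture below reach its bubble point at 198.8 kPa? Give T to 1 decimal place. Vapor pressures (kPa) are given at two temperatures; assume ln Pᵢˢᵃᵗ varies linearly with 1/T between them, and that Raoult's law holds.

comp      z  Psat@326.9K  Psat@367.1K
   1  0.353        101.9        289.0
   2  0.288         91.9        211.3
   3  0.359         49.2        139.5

Bubble-point temperature: ΣzᵢPᵢˢᵃᵗ(T) = P. Interpolate ln Pᵢˢᵃᵗ = aᵢ + bᵢ/T.
  T = 326.9 K: ΣzᵢPᵢˢᵃᵗ = 80.10 kPa
  T = 367.1 K: ΣzᵢPᵢˢᵃᵗ = 212.95 kPa
  T = 347.0 K: ΣzᵢPᵢˢᵃᵗ = 134.20 kPa
  T = 357.1 K: ΣzᵢPᵢˢᵃᵗ = 170.30 kPa
  T = 362.1 K: ΣzᵢPᵢˢᵃᵗ = 190.72 kPa
  T = 364.6 K: ΣzᵢPᵢˢᵃᵗ = 201.60 kPa
Interpolating between 362.1 K and 364.6 K gives T ≈ 364.0 K.

T = 364.0 K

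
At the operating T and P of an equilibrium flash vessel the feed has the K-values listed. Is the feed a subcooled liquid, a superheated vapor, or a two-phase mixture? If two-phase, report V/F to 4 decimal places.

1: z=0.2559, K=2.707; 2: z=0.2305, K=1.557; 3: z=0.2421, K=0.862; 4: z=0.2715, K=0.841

ΣzᵢKᵢ = 1.4886; Σzᵢ/Kᵢ = 0.8463.
Since Σzᵢ/Kᵢ < 1 the mixture is above its dew point — single vapor phase.

superheated vapor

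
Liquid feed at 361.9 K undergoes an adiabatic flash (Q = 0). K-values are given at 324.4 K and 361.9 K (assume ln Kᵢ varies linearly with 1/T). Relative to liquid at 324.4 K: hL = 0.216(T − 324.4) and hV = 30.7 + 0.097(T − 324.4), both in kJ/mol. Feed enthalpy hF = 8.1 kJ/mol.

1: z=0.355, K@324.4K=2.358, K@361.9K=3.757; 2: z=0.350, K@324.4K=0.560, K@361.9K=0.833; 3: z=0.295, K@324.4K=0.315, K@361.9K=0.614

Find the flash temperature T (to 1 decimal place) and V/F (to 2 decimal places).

T = 328.5 K, V/F = 0.24

Adiabatic flash: solve Rachford–Rice at each trial T, then check hF = ψ·hV(T) + (1−ψ)·hL(T).
  T = 324.4 K: K = (2.358, 0.560, 0.315), RR gives ψ = 0.165, H_out = 5.064 kJ/mol
  T = 361.9 K: K = (3.757, 0.833, 0.614), RR gives ψ = 1.000, H_out = 34.337 kJ/mol
  T = 343.1 K: K = (3.013, 0.690, 0.447), RR gives ψ = 0.504, H_out = 18.403 kJ/mol
  T = 333.8 K: K = (2.676, 0.624, 0.378), RR gives ψ = 0.333, H_out = 11.871 kJ/mol
  T = 329.1 K: K = (2.514, 0.592, 0.345), RR gives ψ = 0.250, H_out = 8.542 kJ/mol
  T = 326.8 K: K = (2.437, 0.576, 0.330), RR gives ψ = 0.209, H_out = 6.865 kJ/mol
Linear interpolation between T = 326.8 (H_out = 6.865) and T = 329.1 (H_out = 8.542) on hF = 8.1 gives T ≈ 328.5 K, at which ψ = 0.24.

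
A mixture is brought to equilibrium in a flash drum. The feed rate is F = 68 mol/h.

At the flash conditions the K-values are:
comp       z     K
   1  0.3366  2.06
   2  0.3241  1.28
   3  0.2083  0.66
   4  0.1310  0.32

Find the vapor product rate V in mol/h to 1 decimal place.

Material balance + equilibrium reduce to Σ zᵢ(Kᵢ−1)/(1+ψ(Kᵢ−1)) = 0.
g(0) = ΣzᵢKᵢ − 1 = 0.2876 and g(1) = 1 − Σzᵢ/Kᵢ = -0.1416, so a root lies in (0, 1).
Newton–Raphson from ψ = 0.32:
  ψ = 0.3200: g = 0.15639, g' = -0.3616 → ψ = 0.7525
  ψ = 0.7525: g = -0.00418, g' = -0.4319 → ψ = 0.7429
  ψ = 0.7429: g = -0.00003, g' = -0.4263 → ψ = 0.7428
Converged at ψ = 0.7428.
Then V = ψ·F = 0.7428·68 = 50.5 mol/h and L = F − V = 17.5 mol/h.

V = 50.5 mol/h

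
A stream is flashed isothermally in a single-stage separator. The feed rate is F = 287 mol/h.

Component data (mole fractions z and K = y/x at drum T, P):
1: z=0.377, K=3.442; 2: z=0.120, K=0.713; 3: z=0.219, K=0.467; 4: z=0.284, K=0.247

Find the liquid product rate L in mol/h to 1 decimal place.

L = 179.9 mol/h

Let ψ = V/F and solve Σ zᵢ(Kᵢ−1)/(1+ψ(Kᵢ−1)) = 0.
g(0) = ΣzᵢKᵢ − 1 = 0.556 and g(1) = 1 − Σzᵢ/Kᵢ = -0.897, so a root lies in (0, 1).
Iterate (Newton) starting at ψ = 0.38:
  ψ = 0.380: g = -0.0071, g' = -1.031 → ψ = 0.373
Converged at ψ = 0.373.
Then V = ψ·F = 0.3731·287 = 107.1 mol/h and L = F − V = 179.9 mol/h.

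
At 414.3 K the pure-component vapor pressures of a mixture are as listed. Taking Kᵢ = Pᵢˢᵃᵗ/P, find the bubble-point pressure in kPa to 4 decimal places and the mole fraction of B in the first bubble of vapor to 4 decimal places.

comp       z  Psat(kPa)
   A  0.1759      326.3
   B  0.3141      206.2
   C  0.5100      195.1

Pbub = 221.6646 kPa, y_B = 0.2922

At the bubble point ψ → 0, so ΣzᵢKᵢ = 1 with Kᵢ = Pᵢˢᵃᵗ/P ⇒ P = ΣzᵢPᵢˢᵃᵗ.
P = 0.1759·326.3 + 0.3141·206.2 + 0.5100·195.1 = 221.6646 kPa
yᵢ = zᵢPᵢˢᵃᵗ/P ⇒ y_B = 0.3141·206.2/221.6646 = 0.2922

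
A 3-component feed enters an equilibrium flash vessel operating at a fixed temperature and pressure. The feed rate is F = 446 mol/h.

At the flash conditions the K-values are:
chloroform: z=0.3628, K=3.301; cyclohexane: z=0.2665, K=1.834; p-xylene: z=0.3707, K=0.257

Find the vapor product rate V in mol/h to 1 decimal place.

V = 268.3 mol/h

Rachford–Rice: g(ψ) = Σ zᵢ(Kᵢ−1)/(1+ψ(Kᵢ−1)) = 0.
Check two-phase: ΣzᵢKᵢ = 1.7816 > 1 and Σzᵢ/Kᵢ = 1.6976 > 1, so g(0) = 0.7816 > 0 and g(1) = -0.6976 < 0.
Newton–Raphson from ψ = 0.32:
  ψ = 0.3200: g = 0.29489, g' = -1.1049 → ψ = 0.5869
  ψ = 0.5869: g = 0.01598, g' = -1.0747 → ψ = 0.6018
  ψ = 0.6018: g = -0.00011, g' = -1.0894 → ψ = 0.6017
Converged at ψ = 0.6017.
Then V = ψ·F = 0.6017·446 = 268.3 mol/h and L = F − V = 177.7 mol/h.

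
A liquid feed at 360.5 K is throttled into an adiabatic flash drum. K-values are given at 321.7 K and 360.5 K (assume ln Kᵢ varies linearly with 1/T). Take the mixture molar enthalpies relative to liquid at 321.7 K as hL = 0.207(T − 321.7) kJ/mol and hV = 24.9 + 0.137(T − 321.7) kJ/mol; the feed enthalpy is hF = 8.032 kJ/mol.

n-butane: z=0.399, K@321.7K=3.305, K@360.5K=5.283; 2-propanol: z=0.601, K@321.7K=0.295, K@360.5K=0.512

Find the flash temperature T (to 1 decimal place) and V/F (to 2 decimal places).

T = 322.8 K, V/F = 0.31

Adiabatic flash: solve Rachford–Rice at each trial T, then check hF = ψ·hV(T) + (1−ψ)·hL(T).
  T = 321.7 K: K = (3.305, 0.295), RR gives ψ = 0.305, H_out = 7.600 kJ/mol
  T = 360.5 K: K = (5.283, 0.512), RR gives ψ = 0.677, H_out = 23.057 kJ/mol
  T = 341.1 K: K = (4.235, 0.395), RR gives ψ = 0.473, H_out = 15.162 kJ/mol
  T = 331.4 K: K = (3.755, 0.343), RR gives ψ = 0.389, H_out = 11.427 kJ/mol
  T = 326.5 K: K = (3.524, 0.318), RR gives ψ = 0.347, H_out = 9.516 kJ/mol
  T = 324.1 K: K = (3.413, 0.306), RR gives ψ = 0.326, H_out = 8.565 kJ/mol
Linear interpolation between T = 321.7 (H_out = 7.600) and T = 324.1 (H_out = 8.565) on hF = 8.032 gives T ≈ 322.8 K, at which ψ = 0.31.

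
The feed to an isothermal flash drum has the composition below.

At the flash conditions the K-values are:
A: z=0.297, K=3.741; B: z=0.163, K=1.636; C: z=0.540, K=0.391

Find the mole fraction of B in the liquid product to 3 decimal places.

x_B = 0.127

Material balance + equilibrium reduce to Σ zᵢ(Kᵢ−1)/(1+V/F(Kᵢ−1)) = 0.
Check two-phase: ΣzᵢKᵢ = 1.589 > 1 and Σzᵢ/Kᵢ = 1.560 > 1, so g(0) = 0.589 > 0 and g(1) = -0.560 < 0.
Newton iteration, V/F⁰ = 0.37:
  V/F = 0.370: g = 0.0636, g' = -0.927 → V/F = 0.439
  V/F = 0.439: g = 0.0020, g' = -0.873 → V/F = 0.441
Converged at V/F = 0.441.
Compositions from xᵢ = zᵢ/(1+V/F(Kᵢ−1)), yᵢ = Kᵢxᵢ:
  A: x = 0.134, y = 0.503
  B: x = 0.127, y = 0.208
  C: x = 0.738, y = 0.289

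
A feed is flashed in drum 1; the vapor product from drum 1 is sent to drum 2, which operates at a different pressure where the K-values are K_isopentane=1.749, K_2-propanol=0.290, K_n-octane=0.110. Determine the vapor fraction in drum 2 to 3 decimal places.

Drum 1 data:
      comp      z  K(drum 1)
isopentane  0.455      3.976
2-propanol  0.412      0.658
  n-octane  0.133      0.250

V/F (drum 2) = 0.164

Drum 1:
Newton iteration, ψ₁⁰ = 0.47:
  ψ₁ = 0.470: g = 0.2426, g' = -0.947 → ψ₁ = 0.726
  ψ₁ = 0.726: g = 0.0219, g' = -0.849 → ψ₁ = 0.752
Converged at ψ₁ = 0.752.
Drum-1 compositions:
  isopentane: x = 0.141, y = 0.559
  2-propanol: x = 0.555, y = 0.365
  n-octane: x = 0.305, y = 0.076
Drum-2 feed = drum-1 vapor: z₂ = (0.5589, 0.3649, 0.0762).
Drum 2:
Iterate (Newton) starting at ψ₂ = 0.56:
  ψ₂ = 0.560: g = -0.2704, g' = -0.902 → ψ₂ = 0.260
  ψ₂ = 0.260: g = -0.0558, g' = -0.599 → ψ₂ = 0.167
  ψ₂ = 0.167: g = -0.0016, g' = -0.568 → ψ₂ = 0.164
Converged at ψ₂ = 0.164.
  isopentane: x = 0.498, y = 0.870
  2-propanol: x = 0.413, y = 0.120
  n-octane: x = 0.089, y = 0.010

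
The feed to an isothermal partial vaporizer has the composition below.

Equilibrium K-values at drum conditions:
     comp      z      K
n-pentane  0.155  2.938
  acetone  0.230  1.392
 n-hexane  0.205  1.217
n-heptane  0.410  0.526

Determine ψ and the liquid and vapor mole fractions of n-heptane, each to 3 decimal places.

ψ = 0.539, x_n-heptane = 0.551, y_n-heptane = 0.290

Rachford–Rice: g(ψ) = Σ zᵢ(Kᵢ−1)/(1+ψ(Kᵢ−1)) = 0.
Feasibility: ΣzᵢKᵢ = 1.241, Σzᵢ/Kᵢ = 1.166 — both > 1, two phases present.
Iterate (Newton) starting at ψ = 0.5:
  ψ = 0.500: g = 0.0134, g' = -0.341 → ψ = 0.539
Converged at ψ = 0.539.
Compositions from xᵢ = zᵢ/(1+ψ(Kᵢ−1)), yᵢ = Kᵢxᵢ:
  n-pentane: x = 0.076, y = 0.223
  acetone: x = 0.190, y = 0.264
  n-hexane: x = 0.184, y = 0.223
  n-heptane: x = 0.551, y = 0.290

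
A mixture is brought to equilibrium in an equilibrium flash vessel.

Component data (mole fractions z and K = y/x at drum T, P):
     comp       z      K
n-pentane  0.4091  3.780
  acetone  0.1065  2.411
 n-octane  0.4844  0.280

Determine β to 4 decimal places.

β = 0.5153

Let β = V/F and solve Σ zᵢ(Kᵢ−1)/(1+β(Kᵢ−1)) = 0.
Feasibility: ΣzᵢKᵢ = 1.9388, Σzᵢ/Kᵢ = 1.8824 — both > 1, two phases present.
Newton iteration, β⁰ = 0.39:
  β = 0.3900: g = 0.15767, g' = -1.3015 → β = 0.5111
  β = 0.5111: g = 0.00521, g' = -1.2397 → β = 0.5153
Converged at β = 0.5153.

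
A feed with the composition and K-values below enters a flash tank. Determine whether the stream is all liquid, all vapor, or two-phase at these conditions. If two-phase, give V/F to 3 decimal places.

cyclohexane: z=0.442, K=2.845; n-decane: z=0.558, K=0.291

two-phase, V/F = 0.321

ΣzᵢKᵢ = 1.420; Σzᵢ/Kᵢ = 2.073.
Both exceed 1, so a two-phase solution exists.
Rachford–Rice: g(ψ) = Σ zᵢ(Kᵢ−1)/(1+ψ(Kᵢ−1)) = 0.
Binary case is linear: z₁(K₁−1)(1+ψ(K₂−1)) + z₂(K₂−1)(1+ψ(K₁−1)) = 0
⇒ ψ = [z₁(K₁−1)+z₂(K₂−1)] / [−(K₁−1)(K₂−1)] = 0.4199/1.3081 = 0.321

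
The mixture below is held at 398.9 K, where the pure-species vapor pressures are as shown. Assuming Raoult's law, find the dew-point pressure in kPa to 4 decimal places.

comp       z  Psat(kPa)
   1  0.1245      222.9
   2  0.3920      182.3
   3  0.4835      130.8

At the dew point ψ → 1, so Σzᵢ/Kᵢ = 1 with Kᵢ = Pᵢˢᵃᵗ/P ⇒ 1/P = Σzᵢ/Pᵢˢᵃᵗ.
1/P = 0.1245/222.9 + 0.3920/182.3 + 0.4835/130.8 = 0.0064053 ⇒ P = 156.1199 kPa

Pdew = 156.1199 kPa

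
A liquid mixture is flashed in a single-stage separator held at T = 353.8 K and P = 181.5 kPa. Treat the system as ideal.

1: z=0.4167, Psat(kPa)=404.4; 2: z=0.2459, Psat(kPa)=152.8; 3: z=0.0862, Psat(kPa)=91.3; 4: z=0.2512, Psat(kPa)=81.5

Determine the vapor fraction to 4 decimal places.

Raoult's law: Kᵢ = Pᵢˢᵃᵗ/P = Pᵢˢᵃᵗ/181.5.
  K_1 = 404.4/181.5 = 2.228099, K_2 = 152.8/181.5 = 0.841873, K_3 = 91.3/181.5 = 0.503030, K_4 = 81.5/181.5 = 0.449036
Material balance + equilibrium reduce to Σ zᵢ(Kᵢ−1)/(1+ψ(Kᵢ−1)) = 0.
Feasibility: ΣzᵢKᵢ = 1.2916, Σzᵢ/Kᵢ = 1.2099 — both > 1, two phases present.
Newton iteration, ψ⁰ = 0.5:
  ψ = 0.5000: g = 0.02681, g' = -0.4315 → ψ = 0.5621
  ψ = 0.5621: g = 0.00012, g' = -0.4284 → ψ = 0.5624
Converged at ψ = 0.5624.

ψ = 0.5624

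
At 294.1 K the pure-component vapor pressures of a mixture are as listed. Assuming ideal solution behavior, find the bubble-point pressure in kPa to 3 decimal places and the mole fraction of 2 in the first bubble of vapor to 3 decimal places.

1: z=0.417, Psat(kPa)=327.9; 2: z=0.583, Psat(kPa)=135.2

At the bubble point ψ → 0, so ΣzᵢKᵢ = 1 with Kᵢ = Pᵢˢᵃᵗ/P ⇒ P = ΣzᵢPᵢˢᵃᵗ.
P = 0.417·327.9 + 0.583·135.2 = 215.556 kPa
yᵢ = zᵢPᵢˢᵃᵗ/P ⇒ y_2 = 0.583·135.2/215.556 = 0.366

Pbub = 215.556 kPa, y_2 = 0.366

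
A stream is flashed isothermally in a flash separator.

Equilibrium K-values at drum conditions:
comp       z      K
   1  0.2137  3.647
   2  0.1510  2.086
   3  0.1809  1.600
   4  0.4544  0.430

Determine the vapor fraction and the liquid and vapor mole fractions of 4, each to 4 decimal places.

ψ = 0.6061, x_4 = 0.6942, y_4 = 0.2985

Material balance + equilibrium reduce to Σ zᵢ(Kᵢ−1)/(1+ψ(Kᵢ−1)) = 0.
g(0) = ΣzᵢKᵢ − 1 = 0.5792 and g(1) = 1 − Σzᵢ/Kᵢ = -0.3008, so a root lies in (0, 1).
Newton–Raphson from ψ = 0.5:
  ψ = 0.5000: g = 0.07097, g' = -0.6795 → ψ = 0.6045
  ψ = 0.6045: g = 0.00106, g' = -0.6651 → ψ = 0.6061
Converged at ψ = 0.6061.
Compositions from xᵢ = zᵢ/(1+ψ(Kᵢ−1)), yᵢ = Kᵢxᵢ:
  1: x = 0.0821, y = 0.2993
  2: x = 0.0911, y = 0.1900
  3: x = 0.1327, y = 0.2123
  4: x = 0.6942, y = 0.2985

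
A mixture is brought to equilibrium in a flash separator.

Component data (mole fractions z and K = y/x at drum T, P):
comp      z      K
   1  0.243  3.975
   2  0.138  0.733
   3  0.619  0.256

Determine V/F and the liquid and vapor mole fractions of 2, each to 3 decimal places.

V/F = 0.113, x_2 = 0.142, y_2 = 0.104

Rachford–Rice: g(V/F) = Σ zᵢ(Kᵢ−1)/(1+V/F(Kᵢ−1)) = 0.
Feasibility: ΣzᵢKᵢ = 1.226, Σzᵢ/Kᵢ = 2.667 — both > 1, two phases present.
Newton–Raphson from V/F = 0.41:
  V/F = 0.410: g = -0.3784, g' = -1.158 → V/F = 0.083
  V/F = 0.083: g = 0.0506, g' = -1.781 → V/F = 0.112
  V/F = 0.112: g = 0.0022, g' = -1.629 → V/F = 0.113
Converged at V/F = 0.113.
Compositions from xᵢ = zᵢ/(1+V/F(Kᵢ−1)), yᵢ = Kᵢxᵢ:
  1: x = 0.182, y = 0.723
  2: x = 0.142, y = 0.104
  3: x = 0.676, y = 0.173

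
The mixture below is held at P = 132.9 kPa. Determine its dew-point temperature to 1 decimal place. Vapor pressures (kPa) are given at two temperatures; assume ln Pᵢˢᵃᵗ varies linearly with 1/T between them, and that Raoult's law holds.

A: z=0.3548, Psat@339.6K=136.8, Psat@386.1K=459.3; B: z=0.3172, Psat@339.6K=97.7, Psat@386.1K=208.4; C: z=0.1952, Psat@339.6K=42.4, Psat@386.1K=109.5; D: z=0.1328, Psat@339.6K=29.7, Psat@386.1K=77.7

Dew-point temperature: Σzᵢ·P/Pᵢˢᵃᵗ(T) = 1. Interpolate ln Pᵢˢᵃᵗ = aᵢ + bᵢ/T.
  T = 339.6 K: ΣzᵢP/Pᵢˢᵃᵗ = 1.9823
  T = 386.1 K: ΣzᵢP/Pᵢˢᵃᵗ = 0.7690
  T = 362.9 K: ΣzᵢP/Pᵢˢᵃᵗ = 1.1937
  T = 374.5 K: ΣzᵢP/Pᵢˢᵃᵗ = 0.9511
  T = 368.7 K: ΣzᵢP/Pᵢˢᵃᵗ = 1.0635
  T = 371.6 K: ΣzᵢP/Pᵢˢᵃᵗ = 1.0052
Interpolating between 371.6 K and 374.5 K gives T ≈ 371.9 K.

T = 371.9 K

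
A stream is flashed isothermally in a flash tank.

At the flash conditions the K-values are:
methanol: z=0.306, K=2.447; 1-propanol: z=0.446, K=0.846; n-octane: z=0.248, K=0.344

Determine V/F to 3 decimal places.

V/F = 0.372

Material balance + equilibrium reduce to Σ zᵢ(Kᵢ−1)/(1+V/F(Kᵢ−1)) = 0.
Feasibility: ΣzᵢKᵢ = 1.211, Σzᵢ/Kᵢ = 1.373 — both > 1, two phases present.
Iterate (Newton) starting at V/F = 0.41:
  V/F = 0.410: g = -0.0179, g' = -0.464 → V/F = 0.371
  V/F = 0.371: g = 0.0001, g' = -0.470 → V/F = 0.372
Converged at V/F = 0.372.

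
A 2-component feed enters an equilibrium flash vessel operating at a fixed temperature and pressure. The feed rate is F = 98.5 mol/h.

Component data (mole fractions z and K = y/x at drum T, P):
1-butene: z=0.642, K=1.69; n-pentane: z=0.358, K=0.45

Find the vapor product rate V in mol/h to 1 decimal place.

Rachford–Rice: g(ψ) = Σ zᵢ(Kᵢ−1)/(1+ψ(Kᵢ−1)) = 0.
Check two-phase: ΣzᵢKᵢ = 1.246 > 1 and Σzᵢ/Kᵢ = 1.175 > 1, so g(0) = 0.246 > 0 and g(1) = -0.175 < 0.
Binary case is linear: z₁(K₁−1)(1+ψ(K₂−1)) + z₂(K₂−1)(1+ψ(K₁−1)) = 0
⇒ ψ = [z₁(K₁−1)+z₂(K₂−1)] / [−(K₁−1)(K₂−1)] = 0.2461/0.3795 = 0.648
Then V = ψ·F = 0.6484·98.5 = 63.9 mol/h and L = F − V = 34.6 mol/h.

V = 63.9 mol/h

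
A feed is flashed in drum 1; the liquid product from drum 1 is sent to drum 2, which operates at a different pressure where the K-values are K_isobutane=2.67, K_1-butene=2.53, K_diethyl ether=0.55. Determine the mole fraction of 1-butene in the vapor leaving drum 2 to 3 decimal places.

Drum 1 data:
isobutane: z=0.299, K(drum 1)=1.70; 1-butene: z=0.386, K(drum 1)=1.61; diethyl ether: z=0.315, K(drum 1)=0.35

y_1-butene (drum 2) = 0.327

Drum 1:
Iterate (Newton) starting at ψ₁ = 0.45:
  ψ₁ = 0.450: g = 0.0545, g' = -0.439 → ψ₁ = 0.574
  ψ₁ = 0.574: g = -0.0030, g' = -0.492 → ψ₁ = 0.568
Converged at ψ₁ = 0.568.
Drum-1 compositions:
  isobutane: x = 0.214, y = 0.364
  1-butene: x = 0.287, y = 0.462
  diethyl ether: x = 0.499, y = 0.175
Drum-2 feed = drum-1 liquid: z₂ = (0.2139, 0.2867, 0.4994).
Drum 2:
Material balance + equilibrium reduce to Σ zᵢ(Kᵢ−1)/(1+ψ₂(Kᵢ−1)) = 0.
g(0) = ΣzᵢKᵢ − 1 = 0.571 and g(1) = 1 − Σzᵢ/Kᵢ = -0.101, so a root lies in (0, 1).
Iterate (Newton) starting at ψ₂ = 0.5:
  ψ₂ = 0.500: g = 0.1532, g' = -0.561 → ψ₂ = 0.773
  ψ₂ = 0.773: g = 0.0122, g' = -0.492 → ψ₂ = 0.798
Converged at ψ₂ = 0.798.
  isobutane: x = 0.092, y = 0.245
  1-butene: x = 0.129, y = 0.327
  diethyl ether: x = 0.779, y = 0.429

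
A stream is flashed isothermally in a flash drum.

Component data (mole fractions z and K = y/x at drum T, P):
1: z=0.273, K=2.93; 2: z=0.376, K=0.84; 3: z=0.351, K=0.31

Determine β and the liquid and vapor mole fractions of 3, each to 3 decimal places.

β = 0.250, x_3 = 0.424, y_3 = 0.132

Material balance + equilibrium reduce to Σ zᵢ(Kᵢ−1)/(1+β(Kᵢ−1)) = 0.
g(0) = ΣzᵢKᵢ − 1 = 0.225 and g(1) = 1 − Σzᵢ/Kᵢ = -0.673, so a root lies in (0, 1).
Newton iteration, β⁰ = 0.5:
  β = 0.500: g = -0.1670, g' = -0.664 → β = 0.249
  β = 0.249: g = 0.0011, g' = -0.718 → β = 0.250
Converged at β = 0.250.
Compositions from xᵢ = zᵢ/(1+β(Kᵢ−1)), yᵢ = Kᵢxᵢ:
  1: x = 0.184, y = 0.539
  2: x = 0.392, y = 0.329
  3: x = 0.424, y = 0.132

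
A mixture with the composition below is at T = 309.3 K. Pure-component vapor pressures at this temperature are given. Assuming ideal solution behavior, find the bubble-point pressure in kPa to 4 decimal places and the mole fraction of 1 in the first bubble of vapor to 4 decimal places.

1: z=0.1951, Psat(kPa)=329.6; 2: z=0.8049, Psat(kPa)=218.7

At the bubble point ψ → 0, so ΣzᵢKᵢ = 1 with Kᵢ = Pᵢˢᵃᵗ/P ⇒ P = ΣzᵢPᵢˢᵃᵗ.
P = 0.1951·329.6 + 0.8049·218.7 = 240.3366 kPa
yᵢ = zᵢPᵢˢᵃᵗ/P ⇒ y_1 = 0.1951·329.6/240.3366 = 0.2676

Pbub = 240.3366 kPa, y_1 = 0.2676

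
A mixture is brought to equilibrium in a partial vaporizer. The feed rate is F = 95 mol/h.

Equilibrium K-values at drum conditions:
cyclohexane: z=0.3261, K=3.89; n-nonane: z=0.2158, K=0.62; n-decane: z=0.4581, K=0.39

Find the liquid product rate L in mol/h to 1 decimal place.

Newton iteration, ψ⁰ = 0.5:
  ψ = 0.5000: g = -0.11786, g' = -0.8560 → ψ = 0.3623
  ψ = 0.3623: g = 0.00656, g' = -0.9728 → ψ = 0.3691
Converged at ψ = 0.3691.
Then V = ψ·F = 0.3691·95 = 35.1 mol/h and L = F − V = 59.9 mol/h.

L = 59.9 mol/h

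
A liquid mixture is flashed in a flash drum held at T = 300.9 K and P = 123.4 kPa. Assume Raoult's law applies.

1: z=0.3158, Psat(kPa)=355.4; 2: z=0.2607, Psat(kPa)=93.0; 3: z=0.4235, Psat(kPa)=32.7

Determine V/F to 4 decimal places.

Raoult's law: Kᵢ = Pᵢˢᵃᵗ/P = Pᵢˢᵃᵗ/123.4.
  K_1 = 355.4/123.4 = 2.880065, K_2 = 93.0/123.4 = 0.753647, K_3 = 32.7/123.4 = 0.264992
Newton–Raphson from V/F = 0.38:
  V/F = 0.3800: g = -0.15646, g' = -0.8395 → V/F = 0.1936
  V/F = 0.1936: g = 0.00490, g' = -0.9284 → V/F = 0.1989
Converged at V/F = 0.1989.

V/F = 0.1989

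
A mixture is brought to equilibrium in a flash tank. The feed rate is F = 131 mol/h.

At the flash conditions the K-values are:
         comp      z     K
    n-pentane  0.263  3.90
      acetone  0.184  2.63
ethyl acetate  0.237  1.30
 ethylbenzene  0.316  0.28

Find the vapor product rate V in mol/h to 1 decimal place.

Let β = V/F and solve Σ zᵢ(Kᵢ−1)/(1+β(Kᵢ−1)) = 0.
Feasibility: ΣzᵢKᵢ = 1.906, Σzᵢ/Kᵢ = 1.448 — both > 1, two phases present.
Newton–Raphson from β = 0.5:
  β = 0.500: g = 0.1829, g' = -0.933 → β = 0.696
  β = 0.696: g = -0.0041, g' = -1.023 → β = 0.692
Converged at β = 0.692.
Then V = β·F = 0.6920·131 = 90.7 mol/h and L = F − V = 40.3 mol/h.

V = 90.7 mol/h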